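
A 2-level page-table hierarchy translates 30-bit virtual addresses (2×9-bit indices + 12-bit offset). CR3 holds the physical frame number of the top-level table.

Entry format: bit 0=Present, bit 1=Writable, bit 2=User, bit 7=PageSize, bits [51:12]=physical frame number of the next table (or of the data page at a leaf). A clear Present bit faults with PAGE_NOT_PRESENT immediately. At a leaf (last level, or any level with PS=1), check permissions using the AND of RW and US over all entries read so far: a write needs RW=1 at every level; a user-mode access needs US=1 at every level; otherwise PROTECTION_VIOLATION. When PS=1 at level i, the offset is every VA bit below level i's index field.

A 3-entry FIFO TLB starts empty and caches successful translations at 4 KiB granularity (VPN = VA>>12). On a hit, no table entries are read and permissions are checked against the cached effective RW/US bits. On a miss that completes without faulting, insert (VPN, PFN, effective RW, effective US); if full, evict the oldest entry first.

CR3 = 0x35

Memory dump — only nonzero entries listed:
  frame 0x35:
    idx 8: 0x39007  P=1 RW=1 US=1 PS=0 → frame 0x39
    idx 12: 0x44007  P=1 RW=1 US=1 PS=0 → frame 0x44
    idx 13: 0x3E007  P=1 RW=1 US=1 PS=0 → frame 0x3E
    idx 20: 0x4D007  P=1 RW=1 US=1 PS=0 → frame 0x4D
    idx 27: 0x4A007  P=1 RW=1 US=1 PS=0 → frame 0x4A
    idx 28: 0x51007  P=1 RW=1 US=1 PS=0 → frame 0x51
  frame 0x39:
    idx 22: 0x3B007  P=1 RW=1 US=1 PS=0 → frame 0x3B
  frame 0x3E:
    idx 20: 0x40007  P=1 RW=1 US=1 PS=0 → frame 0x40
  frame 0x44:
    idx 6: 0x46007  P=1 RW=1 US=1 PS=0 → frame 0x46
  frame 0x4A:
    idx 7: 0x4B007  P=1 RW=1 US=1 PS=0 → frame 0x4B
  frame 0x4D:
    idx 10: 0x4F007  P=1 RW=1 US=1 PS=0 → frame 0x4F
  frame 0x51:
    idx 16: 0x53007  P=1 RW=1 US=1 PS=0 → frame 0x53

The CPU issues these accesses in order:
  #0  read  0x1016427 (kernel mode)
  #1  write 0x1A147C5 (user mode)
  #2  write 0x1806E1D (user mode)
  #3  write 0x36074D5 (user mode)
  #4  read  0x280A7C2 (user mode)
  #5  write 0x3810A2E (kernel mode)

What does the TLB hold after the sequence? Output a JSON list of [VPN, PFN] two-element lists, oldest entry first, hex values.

Walk each access:
#0 VA=0x1016427 (r,kernel):
  [0] read 0x35 idx=8: raw=0x39007 flags P=1 W=1 U=1 S=0
  [1] read 0x39 idx=22: raw=0x3B007 flags P=1 W=1 U=1 S=0
  → PA=0x3B427  (2 entries read)
#1 VA=0x1A147C5 (w,user):
  [0] read 0x35 idx=13: raw=0x3E007 flags P=1 W=1 U=1 S=0
  [1] read 0x3E idx=20: raw=0x40007 flags P=1 W=1 U=1 S=0
  → PA=0x407C5  (2 entries read)
#2 VA=0x1806E1D (w,user):
  [0] read 0x35 idx=12: raw=0x44007 flags P=1 W=1 U=1 S=0
  [1] read 0x44 idx=6: raw=0x46007 flags P=1 W=1 U=1 S=0
  → PA=0x46E1D  (2 entries read)
#3 VA=0x36074D5 (w,user):
  [0] read 0x35 idx=27: raw=0x4A007 flags P=1 W=1 U=1 S=0
  [1] read 0x4A idx=7: raw=0x4B007 flags P=1 W=1 U=1 S=0
  → PA=0x4B4D5  (2 entries read)
#4 VA=0x280A7C2 (r,user):
  [0] read 0x35 idx=20: raw=0x4D007 flags P=1 W=1 U=1 S=0
  [1] read 0x4D idx=10: raw=0x4F007 flags P=1 W=1 U=1 S=0
  → PA=0x4F7C2  (2 entries read)
#5 VA=0x3810A2E (w,kernel):
  [0] read 0x35 idx=28: raw=0x51007 flags P=1 W=1 U=1 S=0
  [1] read 0x51 idx=16: raw=0x53007 flags P=1 W=1 U=1 S=0
  → PA=0x53A2E  (2 entries read)

TLB: [["0x3607", "0x4B"], ["0x280A", "0x4F"], ["0x3810", "0x53"]]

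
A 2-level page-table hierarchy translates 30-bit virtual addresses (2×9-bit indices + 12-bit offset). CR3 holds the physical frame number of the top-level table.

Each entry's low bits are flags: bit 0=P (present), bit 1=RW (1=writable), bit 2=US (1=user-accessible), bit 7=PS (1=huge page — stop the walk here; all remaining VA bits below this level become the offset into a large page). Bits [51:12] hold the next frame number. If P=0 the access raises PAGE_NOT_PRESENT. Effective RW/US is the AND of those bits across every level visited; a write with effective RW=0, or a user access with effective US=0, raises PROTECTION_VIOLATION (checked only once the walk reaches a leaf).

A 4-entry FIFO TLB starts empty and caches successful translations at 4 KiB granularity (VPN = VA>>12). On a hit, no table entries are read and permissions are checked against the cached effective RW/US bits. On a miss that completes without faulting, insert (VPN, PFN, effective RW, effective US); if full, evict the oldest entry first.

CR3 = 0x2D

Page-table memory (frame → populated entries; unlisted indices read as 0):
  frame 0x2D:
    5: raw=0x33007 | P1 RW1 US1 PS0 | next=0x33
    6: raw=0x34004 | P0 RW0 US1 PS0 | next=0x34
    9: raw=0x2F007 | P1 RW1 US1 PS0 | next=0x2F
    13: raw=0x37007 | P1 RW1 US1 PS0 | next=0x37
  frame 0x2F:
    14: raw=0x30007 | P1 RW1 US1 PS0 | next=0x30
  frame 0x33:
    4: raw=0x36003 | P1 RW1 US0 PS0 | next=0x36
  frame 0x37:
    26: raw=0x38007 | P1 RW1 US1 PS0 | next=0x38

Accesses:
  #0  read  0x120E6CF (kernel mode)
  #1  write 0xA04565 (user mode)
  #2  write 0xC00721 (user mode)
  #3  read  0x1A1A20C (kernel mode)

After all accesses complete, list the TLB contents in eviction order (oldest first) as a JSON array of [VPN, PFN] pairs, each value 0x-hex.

Per-access translation:
#0 VA=0x120E6CF (r,kernel):
  L0: frame=0x2D idx=9 entry=0x2F007 [P=1 RW=1 US=1 PS=0]
  L1: frame=0x2F idx=14 entry=0x30007 [P=1 RW=1 US=1 PS=0]
  → PA=0x306CF  (2 entries read)
#1 VA=0xA04565 (w,user):
  L0: frame=0x2D idx=5 entry=0x33007 [P=1 RW=1 US=1 PS=0]
  L1: frame=0x33 idx=4 entry=0x36003 [P=1 RW=1 US=0 PS=0]
  ✗ PROTECTION_VIOLATION  [2 reads]
#2 VA=0xC00721 (w,user):
  L0: frame=0x2D idx=6 entry=0x34004 [P=0 RW=0 US=1 PS=0]
  ✗ PAGE_NOT_PRESENT  [1 reads]
#3 VA=0x1A1A20C (r,kernel):
  L0: frame=0x2D idx=13 entry=0x37007 [P=1 RW=1 US=1 PS=0]
  L1: frame=0x37 idx=26 entry=0x38007 [P=1 RW=1 US=1 PS=0]
  → PA=0x3820C  (2 entries read)

TLB: [["0x120E", "0x30"], ["0x1A1A", "0x38"]]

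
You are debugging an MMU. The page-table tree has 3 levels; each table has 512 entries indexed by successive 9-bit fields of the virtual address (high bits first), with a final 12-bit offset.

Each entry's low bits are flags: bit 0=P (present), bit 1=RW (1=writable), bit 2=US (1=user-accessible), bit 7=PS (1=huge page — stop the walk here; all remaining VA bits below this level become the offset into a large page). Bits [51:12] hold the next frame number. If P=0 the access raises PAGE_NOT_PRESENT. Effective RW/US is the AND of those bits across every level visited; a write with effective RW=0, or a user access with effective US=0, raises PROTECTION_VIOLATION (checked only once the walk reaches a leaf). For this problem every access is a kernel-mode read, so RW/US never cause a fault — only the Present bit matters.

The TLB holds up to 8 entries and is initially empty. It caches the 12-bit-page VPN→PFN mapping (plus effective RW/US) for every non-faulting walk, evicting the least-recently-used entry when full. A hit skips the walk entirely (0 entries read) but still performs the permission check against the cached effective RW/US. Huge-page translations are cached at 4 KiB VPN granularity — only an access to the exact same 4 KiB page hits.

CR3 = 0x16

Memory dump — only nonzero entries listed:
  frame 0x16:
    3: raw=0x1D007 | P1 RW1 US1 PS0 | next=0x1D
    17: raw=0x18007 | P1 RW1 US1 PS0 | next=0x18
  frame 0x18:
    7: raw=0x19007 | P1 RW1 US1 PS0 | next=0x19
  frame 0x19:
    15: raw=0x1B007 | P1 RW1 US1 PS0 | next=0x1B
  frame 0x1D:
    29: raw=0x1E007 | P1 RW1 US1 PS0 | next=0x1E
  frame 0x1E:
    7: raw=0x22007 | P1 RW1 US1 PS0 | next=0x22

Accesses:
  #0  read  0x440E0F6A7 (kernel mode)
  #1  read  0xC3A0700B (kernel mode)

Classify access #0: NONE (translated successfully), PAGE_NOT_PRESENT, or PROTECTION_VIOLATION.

Walk each access:
#0 VA=0x440E0F6A7 (r,kernel):
  lvl0: tbl 0x16, slot 17 ⇒ 0x18007 (P1/RW1/US1/PS0)
  lvl1: tbl 0x18, slot 7 ⇒ 0x19007 (P1/RW1/US1/PS0)
  lvl2: tbl 0x19, slot 15 ⇒ 0x1B007 (P1/RW1/US1/PS0)
  ⇒ phys 0x1B6A7  [3 reads]
#1 VA=0xC3A0700B (r,kernel):
  lvl0: tbl 0x16, slot 3 ⇒ 0x1D007 (P1/RW1/US1/PS0)
  lvl1: tbl 0x1D, slot 29 ⇒ 0x1E007 (P1/RW1/US1/PS0)
  lvl2: tbl 0x1E, slot 7 ⇒ 0x22007 (P1/RW1/US1/PS0)
  ⇒ phys 0x2200B  [3 reads]

Access #0 fault: NONE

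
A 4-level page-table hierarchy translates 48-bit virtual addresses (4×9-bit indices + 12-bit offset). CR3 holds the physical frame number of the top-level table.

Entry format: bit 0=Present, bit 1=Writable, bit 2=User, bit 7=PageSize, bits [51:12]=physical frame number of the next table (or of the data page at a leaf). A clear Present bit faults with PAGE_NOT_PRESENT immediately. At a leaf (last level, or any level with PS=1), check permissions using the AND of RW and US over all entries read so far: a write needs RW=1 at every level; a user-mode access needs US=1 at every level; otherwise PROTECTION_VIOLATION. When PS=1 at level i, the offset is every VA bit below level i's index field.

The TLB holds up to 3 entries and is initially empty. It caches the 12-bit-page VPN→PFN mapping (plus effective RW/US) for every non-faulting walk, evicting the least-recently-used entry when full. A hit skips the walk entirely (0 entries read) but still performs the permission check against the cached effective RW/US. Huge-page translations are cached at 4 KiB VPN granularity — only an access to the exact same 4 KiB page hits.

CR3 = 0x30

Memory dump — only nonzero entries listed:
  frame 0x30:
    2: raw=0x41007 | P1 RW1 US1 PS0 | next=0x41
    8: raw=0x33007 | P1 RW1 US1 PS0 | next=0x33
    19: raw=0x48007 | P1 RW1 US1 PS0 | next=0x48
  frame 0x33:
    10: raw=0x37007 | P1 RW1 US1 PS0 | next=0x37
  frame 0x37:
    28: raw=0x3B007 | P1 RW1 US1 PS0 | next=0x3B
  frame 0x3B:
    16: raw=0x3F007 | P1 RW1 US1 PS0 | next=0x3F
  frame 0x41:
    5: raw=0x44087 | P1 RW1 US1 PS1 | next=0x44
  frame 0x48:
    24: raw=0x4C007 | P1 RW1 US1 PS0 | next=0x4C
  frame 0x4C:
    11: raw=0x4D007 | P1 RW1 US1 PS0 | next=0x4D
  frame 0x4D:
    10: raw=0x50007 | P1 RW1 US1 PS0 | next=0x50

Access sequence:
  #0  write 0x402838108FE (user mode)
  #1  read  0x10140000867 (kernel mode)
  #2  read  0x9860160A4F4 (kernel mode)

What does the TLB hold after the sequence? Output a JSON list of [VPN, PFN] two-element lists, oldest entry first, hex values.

Trace:
#0 VA=0x402838108FE (w,user):
  L0: frame=0x30 idx=8 entry=0x33007 [P=1 RW=1 US=1 PS=0]
  L1: frame=0x33 idx=10 entry=0x37007 [P=1 RW=1 US=1 PS=0]
  L2: frame=0x37 idx=28 entry=0x3B007 [P=1 RW=1 US=1 PS=0]
  L3: frame=0x3B idx=16 entry=0x3F007 [P=1 RW=1 US=1 PS=0]
  ✓ 0x3F8FE  — 4 lookups
#1 VA=0x10140000867 (r,kernel):
  L0: frame=0x30 idx=2 entry=0x41007 [P=1 RW=1 US=1 PS=0]
  L1: frame=0x41 idx=5 entry=0x44087 [P=1 RW=1 US=1 PS=1]
  ✓ 0x44867 (huge @L1)  — 2 lookups
#2 VA=0x9860160A4F4 (r,kernel):
  L0: frame=0x30 idx=19 entry=0x48007 [P=1 RW=1 US=1 PS=0]
  L1: frame=0x48 idx=24 entry=0x4C007 [P=1 RW=1 US=1 PS=0]
  L2: frame=0x4C idx=11 entry=0x4D007 [P=1 RW=1 US=1 PS=0]
  L3: frame=0x4D idx=10 entry=0x50007 [P=1 RW=1 US=1 PS=0]
  ✓ 0x504F4  — 4 lookups

TLB: [["0x40283810", "0x3F"], ["0x10140000", "0x44"], ["0x9860160A", "0x50"]]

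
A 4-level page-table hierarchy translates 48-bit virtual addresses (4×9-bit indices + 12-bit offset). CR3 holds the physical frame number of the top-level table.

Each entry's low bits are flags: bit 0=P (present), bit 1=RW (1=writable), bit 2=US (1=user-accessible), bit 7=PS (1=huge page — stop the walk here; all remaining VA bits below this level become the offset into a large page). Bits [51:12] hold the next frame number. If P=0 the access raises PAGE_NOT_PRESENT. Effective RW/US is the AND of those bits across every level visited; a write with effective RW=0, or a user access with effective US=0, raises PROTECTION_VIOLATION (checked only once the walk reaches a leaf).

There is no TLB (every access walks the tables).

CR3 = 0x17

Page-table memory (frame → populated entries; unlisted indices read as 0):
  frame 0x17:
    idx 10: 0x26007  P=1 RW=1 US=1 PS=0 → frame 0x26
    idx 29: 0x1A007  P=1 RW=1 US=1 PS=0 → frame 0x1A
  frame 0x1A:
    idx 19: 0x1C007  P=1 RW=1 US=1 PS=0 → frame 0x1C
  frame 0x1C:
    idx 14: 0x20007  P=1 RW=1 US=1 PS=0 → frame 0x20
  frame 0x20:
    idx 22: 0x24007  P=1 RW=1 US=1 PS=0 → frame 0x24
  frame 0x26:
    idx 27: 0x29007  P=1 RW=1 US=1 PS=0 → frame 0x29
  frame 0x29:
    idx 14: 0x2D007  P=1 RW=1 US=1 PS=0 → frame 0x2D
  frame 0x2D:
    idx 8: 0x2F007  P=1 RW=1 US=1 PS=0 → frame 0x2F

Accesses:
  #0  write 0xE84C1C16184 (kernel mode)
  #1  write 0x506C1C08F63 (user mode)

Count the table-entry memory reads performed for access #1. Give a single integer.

Per-access translation:
#0 VA=0xE84C1C16184 (w,kernel):
  L0 @0x17[29] → 0x1A007  P=1,RW=1,US=1,PS=0
  L1 @0x1A[19] → 0x1C007  P=1,RW=1,US=1,PS=0
  L2 @0x1C[14] → 0x20007  P=1,RW=1,US=1,PS=0
  L3 @0x20[22] → 0x24007  P=1,RW=1,US=1,PS=0
  ✓ 0x24184  — 4 lookups
#1 VA=0x506C1C08F63 (w,user):
  L0 @0x17[10] → 0x26007  P=1,RW=1,US=1,PS=0
  L1 @0x26[27] → 0x29007  P=1,RW=1,US=1,PS=0
  L2 @0x29[14] → 0x2D007  P=1,RW=1,US=1,PS=0
  L3 @0x2D[8] → 0x2F007  P=1,RW=1,US=1,PS=0
  ✓ 0x2FF63  — 4 lookups

Entries read for #1: 4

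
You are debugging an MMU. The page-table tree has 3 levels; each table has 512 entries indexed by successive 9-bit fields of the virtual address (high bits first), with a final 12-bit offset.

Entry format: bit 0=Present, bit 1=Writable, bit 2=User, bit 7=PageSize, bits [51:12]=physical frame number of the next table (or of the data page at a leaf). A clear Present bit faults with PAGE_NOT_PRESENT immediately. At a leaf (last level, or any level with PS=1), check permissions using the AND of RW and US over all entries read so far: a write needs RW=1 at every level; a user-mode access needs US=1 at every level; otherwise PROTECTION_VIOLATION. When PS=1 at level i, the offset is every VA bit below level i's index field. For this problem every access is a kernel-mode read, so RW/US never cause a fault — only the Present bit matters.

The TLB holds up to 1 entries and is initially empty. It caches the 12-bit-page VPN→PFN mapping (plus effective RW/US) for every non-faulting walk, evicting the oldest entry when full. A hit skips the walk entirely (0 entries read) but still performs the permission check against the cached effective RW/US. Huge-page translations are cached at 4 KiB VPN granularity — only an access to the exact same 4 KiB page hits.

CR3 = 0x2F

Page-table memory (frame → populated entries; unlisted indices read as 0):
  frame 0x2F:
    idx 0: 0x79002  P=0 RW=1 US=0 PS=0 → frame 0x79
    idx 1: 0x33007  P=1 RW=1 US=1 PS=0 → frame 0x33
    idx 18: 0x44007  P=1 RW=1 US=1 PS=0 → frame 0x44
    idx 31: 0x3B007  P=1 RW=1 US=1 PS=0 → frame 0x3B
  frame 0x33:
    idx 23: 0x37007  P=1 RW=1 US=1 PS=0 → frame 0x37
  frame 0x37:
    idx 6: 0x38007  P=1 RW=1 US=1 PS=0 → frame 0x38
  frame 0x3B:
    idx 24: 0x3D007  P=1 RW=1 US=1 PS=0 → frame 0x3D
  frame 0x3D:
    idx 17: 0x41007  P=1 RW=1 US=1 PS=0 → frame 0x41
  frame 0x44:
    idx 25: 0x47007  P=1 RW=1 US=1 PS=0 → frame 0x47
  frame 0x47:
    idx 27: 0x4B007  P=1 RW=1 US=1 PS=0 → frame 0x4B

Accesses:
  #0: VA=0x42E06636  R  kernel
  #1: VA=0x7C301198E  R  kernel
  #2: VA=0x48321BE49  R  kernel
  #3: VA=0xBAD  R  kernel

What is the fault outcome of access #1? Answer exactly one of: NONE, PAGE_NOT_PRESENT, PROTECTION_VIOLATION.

Trace:
#0 VA=0x42E06636 (r,kernel):
  lvl0: tbl 0x2F, slot 1 ⇒ 0x33007 (P1/RW1/US1/PS0)
  lvl1: tbl 0x33, slot 23 ⇒ 0x37007 (P1/RW1/US1/PS0)
  lvl2: tbl 0x37, slot 6 ⇒ 0x38007 (P1/RW1/US1/PS0)
  ✓ 0x38636  — 3 lookups
#1 VA=0x7C301198E (r,kernel):
  lvl0: tbl 0x2F, slot 31 ⇒ 0x3B007 (P1/RW1/US1/PS0)
  lvl1: tbl 0x3B, slot 24 ⇒ 0x3D007 (P1/RW1/US1/PS0)
  lvl2: tbl 0x3D, slot 17 ⇒ 0x41007 (P1/RW1/US1/PS0)
  ✓ 0x4198E  — 3 lookups
#2 VA=0x48321BE49 (r,kernel):
  lvl0: tbl 0x2F, slot 18 ⇒ 0x44007 (P1/RW1/US1/PS0)
  lvl1: tbl 0x44, slot 25 ⇒ 0x47007 (P1/RW1/US1/PS0)
  lvl2: tbl 0x47, slot 27 ⇒ 0x4B007 (P1/RW1/US1/PS0)
  ✓ 0x4BE49  — 3 lookups
#3 VA=0xBAD (r,kernel):
  lvl0: tbl 0x2F, slot 0 ⇒ 0x79002 (P0/RW1/US0/PS0)
  → PAGE_NOT_PRESENT  (1 entries read)

Access #1 fault: NONE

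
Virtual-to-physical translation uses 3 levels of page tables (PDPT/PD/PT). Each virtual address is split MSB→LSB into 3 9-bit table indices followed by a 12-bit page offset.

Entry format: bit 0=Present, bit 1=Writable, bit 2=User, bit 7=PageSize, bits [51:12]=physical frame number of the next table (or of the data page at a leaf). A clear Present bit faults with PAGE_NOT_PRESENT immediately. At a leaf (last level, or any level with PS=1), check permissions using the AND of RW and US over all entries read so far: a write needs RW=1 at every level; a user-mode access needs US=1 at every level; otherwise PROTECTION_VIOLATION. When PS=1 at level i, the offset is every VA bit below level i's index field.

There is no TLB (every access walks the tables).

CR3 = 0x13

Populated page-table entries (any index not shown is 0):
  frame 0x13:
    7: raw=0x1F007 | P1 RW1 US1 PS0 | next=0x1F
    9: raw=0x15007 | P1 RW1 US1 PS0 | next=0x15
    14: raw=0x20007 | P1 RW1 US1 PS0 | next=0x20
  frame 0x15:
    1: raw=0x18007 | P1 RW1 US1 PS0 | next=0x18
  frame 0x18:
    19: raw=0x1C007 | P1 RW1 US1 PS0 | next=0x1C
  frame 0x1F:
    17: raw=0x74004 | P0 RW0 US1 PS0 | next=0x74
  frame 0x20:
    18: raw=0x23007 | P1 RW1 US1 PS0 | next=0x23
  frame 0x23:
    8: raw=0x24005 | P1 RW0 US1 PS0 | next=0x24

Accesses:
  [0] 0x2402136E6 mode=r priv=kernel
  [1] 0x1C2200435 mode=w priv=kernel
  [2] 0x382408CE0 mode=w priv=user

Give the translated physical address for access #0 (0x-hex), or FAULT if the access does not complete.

Trace:
#0 VA=0x2402136E6 (r,kernel):
  lvl0: tbl 0x13, slot 9 ⇒ 0x15007 (P1/RW1/US1/PS0)
  lvl1: tbl 0x15, slot 1 ⇒ 0x18007 (P1/RW1/US1/PS0)
  lvl2: tbl 0x18, slot 19 ⇒ 0x1C007 (P1/RW1/US1/PS0)
  → PA=0x1C6E6  (3 entries read)
#1 VA=0x1C2200435 (w,kernel):
  lvl0: tbl 0x13, slot 7 ⇒ 0x1F007 (P1/RW1/US1/PS0)
  lvl1: tbl 0x1F, slot 17 ⇒ 0x74004 (P0/RW0/US1/PS0)
  ✗ PAGE_NOT_PRESENT  [2 reads]
#2 VA=0x382408CE0 (w,user):
  lvl0: tbl 0x13, slot 14 ⇒ 0x20007 (P1/RW1/US1/PS0)
  lvl1: tbl 0x20, slot 18 ⇒ 0x23007 (P1/RW1/US1/PS0)
  lvl2: tbl 0x23, slot 8 ⇒ 0x24005 (P1/RW0/US1/PS0)
  ✗ PROTECTION_VIOLATION  [3 reads]

Access #0 PA: 0x1C6E6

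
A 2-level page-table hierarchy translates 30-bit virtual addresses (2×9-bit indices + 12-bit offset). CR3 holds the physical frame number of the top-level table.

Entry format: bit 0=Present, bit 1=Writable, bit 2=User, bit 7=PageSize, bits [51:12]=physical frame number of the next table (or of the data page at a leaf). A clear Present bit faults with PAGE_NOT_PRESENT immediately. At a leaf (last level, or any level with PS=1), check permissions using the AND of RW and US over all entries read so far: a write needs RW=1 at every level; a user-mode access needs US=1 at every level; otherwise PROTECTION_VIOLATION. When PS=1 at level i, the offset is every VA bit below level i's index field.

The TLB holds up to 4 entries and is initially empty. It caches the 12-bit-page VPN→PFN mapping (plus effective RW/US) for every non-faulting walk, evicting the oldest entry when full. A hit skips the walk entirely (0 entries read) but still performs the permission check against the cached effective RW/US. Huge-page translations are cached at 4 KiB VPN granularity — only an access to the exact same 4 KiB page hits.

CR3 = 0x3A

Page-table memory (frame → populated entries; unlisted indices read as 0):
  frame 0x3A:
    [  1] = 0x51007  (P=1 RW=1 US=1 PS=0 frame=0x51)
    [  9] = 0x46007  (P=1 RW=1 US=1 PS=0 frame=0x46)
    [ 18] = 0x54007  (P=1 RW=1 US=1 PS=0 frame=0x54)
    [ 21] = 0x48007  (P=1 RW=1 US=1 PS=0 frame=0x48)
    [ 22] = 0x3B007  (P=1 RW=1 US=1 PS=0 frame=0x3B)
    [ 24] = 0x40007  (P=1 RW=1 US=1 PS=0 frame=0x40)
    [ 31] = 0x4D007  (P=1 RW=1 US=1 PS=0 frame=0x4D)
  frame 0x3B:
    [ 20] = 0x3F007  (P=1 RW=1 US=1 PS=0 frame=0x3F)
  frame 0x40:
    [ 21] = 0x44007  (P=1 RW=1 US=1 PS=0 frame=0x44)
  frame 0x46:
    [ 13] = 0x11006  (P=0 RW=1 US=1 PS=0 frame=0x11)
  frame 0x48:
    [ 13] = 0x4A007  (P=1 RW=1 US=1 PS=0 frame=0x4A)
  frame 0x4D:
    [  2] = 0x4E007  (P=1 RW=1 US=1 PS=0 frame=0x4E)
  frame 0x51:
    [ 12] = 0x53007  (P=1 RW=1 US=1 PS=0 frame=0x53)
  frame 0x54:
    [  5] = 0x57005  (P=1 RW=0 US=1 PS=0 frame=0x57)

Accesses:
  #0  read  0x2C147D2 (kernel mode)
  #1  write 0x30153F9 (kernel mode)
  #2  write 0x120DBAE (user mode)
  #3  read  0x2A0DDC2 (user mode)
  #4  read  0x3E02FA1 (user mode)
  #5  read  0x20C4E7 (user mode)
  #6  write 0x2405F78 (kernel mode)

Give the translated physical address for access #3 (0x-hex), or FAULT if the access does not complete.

Walk each access:
#0 VA=0x2C147D2 (r,kernel):
  lvl0: tbl 0x3A, slot 22 ⇒ 0x3B007 (P1/RW1/US1/PS0)
  lvl1: tbl 0x3B, slot 20 ⇒ 0x3F007 (P1/RW1/US1/PS0)
  ⇒ phys 0x3F7D2  [2 reads]
#1 VA=0x30153F9 (w,kernel):
  lvl0: tbl 0x3A, slot 24 ⇒ 0x40007 (P1/RW1/US1/PS0)
  lvl1: tbl 0x40, slot 21 ⇒ 0x44007 (P1/RW1/US1/PS0)
  ⇒ phys 0x443F9  [2 reads]
#2 VA=0x120DBAE (w,user):
  lvl0: tbl 0x3A, slot 9 ⇒ 0x46007 (P1/RW1/US1/PS0)
  lvl1: tbl 0x46, slot 13 ⇒ 0x11006 (P0/RW1/US1/PS0)
  ✗ PAGE_NOT_PRESENT  [2 reads]
#3 VA=0x2A0DDC2 (r,user):
  lvl0: tbl 0x3A, slot 21 ⇒ 0x48007 (P1/RW1/US1/PS0)
  lvl1: tbl 0x48, slot 13 ⇒ 0x4A007 (P1/RW1/US1/PS0)
  ⇒ phys 0x4ADC2  [2 reads]
#4 VA=0x3E02FA1 (r,user):
  lvl0: tbl 0x3A, slot 31 ⇒ 0x4D007 (P1/RW1/US1/PS0)
  lvl1: tbl 0x4D, slot 2 ⇒ 0x4E007 (P1/RW1/US1/PS0)
  ⇒ phys 0x4EFA1  [2 reads]
#5 VA=0x20C4E7 (r,user):
  lvl0: tbl 0x3A, slot 1 ⇒ 0x51007 (P1/RW1/US1/PS0)
  lvl1: tbl 0x51, slot 12 ⇒ 0x53007 (P1/RW1/US1/PS0)
  ⇒ phys 0x534E7  [2 reads]
#6 VA=0x2405F78 (w,kernel):
  lvl0: tbl 0x3A, slot 18 ⇒ 0x54007 (P1/RW1/US1/PS0)
  lvl1: tbl 0x54, slot 5 ⇒ 0x57005 (P1/RW0/US1/PS0)
  ✗ PROTECTION_VIOLATION  [2 reads]

Access #3 PA: 0x4ADC2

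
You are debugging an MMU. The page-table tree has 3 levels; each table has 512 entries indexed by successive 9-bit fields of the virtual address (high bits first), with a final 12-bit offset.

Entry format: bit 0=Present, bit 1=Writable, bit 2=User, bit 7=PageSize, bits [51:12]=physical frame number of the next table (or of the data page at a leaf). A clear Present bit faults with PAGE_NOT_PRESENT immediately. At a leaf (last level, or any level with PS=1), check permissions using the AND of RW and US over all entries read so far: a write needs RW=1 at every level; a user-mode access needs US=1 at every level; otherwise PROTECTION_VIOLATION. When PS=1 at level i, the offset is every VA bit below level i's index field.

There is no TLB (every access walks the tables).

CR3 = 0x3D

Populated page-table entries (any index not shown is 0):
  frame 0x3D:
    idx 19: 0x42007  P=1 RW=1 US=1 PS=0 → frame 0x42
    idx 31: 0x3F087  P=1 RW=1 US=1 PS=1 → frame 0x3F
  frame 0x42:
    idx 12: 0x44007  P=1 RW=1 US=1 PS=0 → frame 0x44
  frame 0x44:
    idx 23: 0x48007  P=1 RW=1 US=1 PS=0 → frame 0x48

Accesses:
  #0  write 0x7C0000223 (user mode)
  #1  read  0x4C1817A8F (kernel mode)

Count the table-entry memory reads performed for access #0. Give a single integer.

Per-access translation:
#0 VA=0x7C0000223 (w,user):
  L0: frame=0x3D idx=31 entry=0x3F087 [P=1 RW=1 US=1 PS=1]
  ⇒ phys 0x3F223 (huge @L0)  [1 reads]
#1 VA=0x4C1817A8F (r,kernel):
  L0: frame=0x3D idx=19 entry=0x42007 [P=1 RW=1 US=1 PS=0]
  L1: frame=0x42 idx=12 entry=0x44007 [P=1 RW=1 US=1 PS=0]
  L2: frame=0x44 idx=23 entry=0x48007 [P=1 RW=1 US=1 PS=0]
  ⇒ phys 0x48A8F  [3 reads]

Entries read for #0: 1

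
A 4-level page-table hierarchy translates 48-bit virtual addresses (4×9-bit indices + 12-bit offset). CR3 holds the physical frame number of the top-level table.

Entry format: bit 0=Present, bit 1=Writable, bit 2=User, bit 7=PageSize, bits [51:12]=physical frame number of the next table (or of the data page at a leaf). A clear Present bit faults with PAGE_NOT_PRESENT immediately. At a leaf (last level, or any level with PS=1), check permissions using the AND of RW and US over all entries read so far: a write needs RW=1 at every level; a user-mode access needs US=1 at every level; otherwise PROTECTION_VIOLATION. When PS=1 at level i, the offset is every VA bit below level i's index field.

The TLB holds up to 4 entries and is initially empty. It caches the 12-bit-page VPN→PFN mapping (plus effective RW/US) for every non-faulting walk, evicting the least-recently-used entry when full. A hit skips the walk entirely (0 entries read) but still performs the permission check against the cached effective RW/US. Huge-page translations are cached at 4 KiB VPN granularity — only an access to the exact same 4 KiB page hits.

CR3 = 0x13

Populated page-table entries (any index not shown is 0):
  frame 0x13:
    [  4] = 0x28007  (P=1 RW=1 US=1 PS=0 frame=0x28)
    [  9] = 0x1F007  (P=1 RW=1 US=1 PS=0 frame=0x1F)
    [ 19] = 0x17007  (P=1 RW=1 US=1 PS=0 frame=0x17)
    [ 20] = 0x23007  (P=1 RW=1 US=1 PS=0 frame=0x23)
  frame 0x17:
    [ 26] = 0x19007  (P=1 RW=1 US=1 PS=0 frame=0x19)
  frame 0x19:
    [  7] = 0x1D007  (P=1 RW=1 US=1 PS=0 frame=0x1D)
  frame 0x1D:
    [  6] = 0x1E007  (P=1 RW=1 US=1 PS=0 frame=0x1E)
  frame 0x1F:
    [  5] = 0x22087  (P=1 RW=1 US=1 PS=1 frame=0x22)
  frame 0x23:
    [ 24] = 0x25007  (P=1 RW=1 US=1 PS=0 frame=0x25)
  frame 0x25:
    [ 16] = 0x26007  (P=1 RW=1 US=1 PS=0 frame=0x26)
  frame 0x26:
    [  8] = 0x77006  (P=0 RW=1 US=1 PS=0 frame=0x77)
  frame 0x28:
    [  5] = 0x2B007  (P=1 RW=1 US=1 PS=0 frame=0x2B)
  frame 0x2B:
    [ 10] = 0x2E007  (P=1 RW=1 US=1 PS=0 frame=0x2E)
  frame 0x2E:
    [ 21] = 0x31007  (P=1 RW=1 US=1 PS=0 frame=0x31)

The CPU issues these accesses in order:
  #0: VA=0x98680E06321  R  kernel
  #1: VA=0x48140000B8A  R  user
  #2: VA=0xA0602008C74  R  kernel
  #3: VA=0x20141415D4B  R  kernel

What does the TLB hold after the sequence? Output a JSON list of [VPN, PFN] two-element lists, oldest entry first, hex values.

Walk each access:
#0 VA=0x98680E06321 (r,kernel):
  L0: frame=0x13 idx=19 entry=0x17007 [P=1 RW=1 US=1 PS=0]
  L1: frame=0x17 idx=26 entry=0x19007 [P=1 RW=1 US=1 PS=0]
  L2: frame=0x19 idx=7 entry=0x1D007 [P=1 RW=1 US=1 PS=0]
  L3: frame=0x1D idx=6 entry=0x1E007 [P=1 RW=1 US=1 PS=0]
  ⇒ phys 0x1E321  [4 reads]
#1 VA=0x48140000B8A (r,user):
  L0: frame=0x13 idx=9 entry=0x1F007 [P=1 RW=1 US=1 PS=0]
  L1: frame=0x1F idx=5 entry=0x22087 [P=1 RW=1 US=1 PS=1]
  ⇒ phys 0x22B8A (huge @L1)  [2 reads]
#2 VA=0xA0602008C74 (r,kernel):
  L0: frame=0x13 idx=20 entry=0x23007 [P=1 RW=1 US=1 PS=0]
  L1: frame=0x23 idx=24 entry=0x25007 [P=1 RW=1 US=1 PS=0]
  L2: frame=0x25 idx=16 entry=0x26007 [P=1 RW=1 US=1 PS=0]
  L3: frame=0x26 idx=8 entry=0x77006 [P=0 RW=1 US=1 PS=0]
  → PAGE_NOT_PRESENT  (4 entries read)
#3 VA=0x20141415D4B (r,kernel):
  L0: frame=0x13 idx=4 entry=0x28007 [P=1 RW=1 US=1 PS=0]
  L1: frame=0x28 idx=5 entry=0x2B007 [P=1 RW=1 US=1 PS=0]
  L2: frame=0x2B idx=10 entry=0x2E007 [P=1 RW=1 US=1 PS=0]
  L3: frame=0x2E idx=21 entry=0x31007 [P=1 RW=1 US=1 PS=0]
  ⇒ phys 0x31D4B  [4 reads]

TLB: [["0x98680E06", "0x1E"], ["0x48140000", "0x22"], ["0x20141415", "0x31"]]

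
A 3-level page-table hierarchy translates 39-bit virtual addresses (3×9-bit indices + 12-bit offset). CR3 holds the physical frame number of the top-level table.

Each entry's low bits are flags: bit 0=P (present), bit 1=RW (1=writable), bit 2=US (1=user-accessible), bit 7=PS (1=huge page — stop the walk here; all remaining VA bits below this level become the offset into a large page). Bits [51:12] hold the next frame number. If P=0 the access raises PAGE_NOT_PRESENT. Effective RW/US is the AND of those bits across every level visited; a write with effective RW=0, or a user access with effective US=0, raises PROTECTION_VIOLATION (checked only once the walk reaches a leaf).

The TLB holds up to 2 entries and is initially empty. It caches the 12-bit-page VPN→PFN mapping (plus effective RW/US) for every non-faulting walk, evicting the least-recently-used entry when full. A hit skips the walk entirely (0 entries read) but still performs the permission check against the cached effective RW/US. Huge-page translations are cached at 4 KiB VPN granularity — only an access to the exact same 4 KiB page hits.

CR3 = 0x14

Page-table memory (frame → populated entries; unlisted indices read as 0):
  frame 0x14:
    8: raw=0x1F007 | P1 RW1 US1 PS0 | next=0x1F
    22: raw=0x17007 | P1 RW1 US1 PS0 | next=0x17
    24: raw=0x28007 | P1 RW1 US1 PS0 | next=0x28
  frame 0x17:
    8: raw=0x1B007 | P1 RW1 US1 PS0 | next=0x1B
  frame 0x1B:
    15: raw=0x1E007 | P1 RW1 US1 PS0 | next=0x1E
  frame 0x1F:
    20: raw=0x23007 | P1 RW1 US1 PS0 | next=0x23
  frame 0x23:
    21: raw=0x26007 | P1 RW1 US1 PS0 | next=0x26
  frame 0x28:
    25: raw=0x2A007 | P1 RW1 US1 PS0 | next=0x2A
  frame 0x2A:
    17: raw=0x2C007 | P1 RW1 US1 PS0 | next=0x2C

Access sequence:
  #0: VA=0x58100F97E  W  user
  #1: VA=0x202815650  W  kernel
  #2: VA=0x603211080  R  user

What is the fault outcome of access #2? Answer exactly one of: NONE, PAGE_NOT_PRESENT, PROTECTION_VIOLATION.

Trace:
#0 VA=0x58100F97E (w,user):
  lvl0: tbl 0x14, slot 22 ⇒ 0x17007 (P1/RW1/US1/PS0)
  lvl1: tbl 0x17, slot 8 ⇒ 0x1B007 (P1/RW1/US1/PS0)
  lvl2: tbl 0x1B, slot 15 ⇒ 0x1E007 (P1/RW1/US1/PS0)
  ⇒ phys 0x1E97E  [3 reads]
#1 VA=0x202815650 (w,kernel):
  lvl0: tbl 0x14, slot 8 ⇒ 0x1F007 (P1/RW1/US1/PS0)
  lvl1: tbl 0x1F, slot 20 ⇒ 0x23007 (P1/RW1/US1/PS0)
  lvl2: tbl 0x23, slot 21 ⇒ 0x26007 (P1/RW1/US1/PS0)
  ⇒ phys 0x26650  [3 reads]
#2 VA=0x603211080 (r,user):
  lvl0: tbl 0x14, slot 24 ⇒ 0x28007 (P1/RW1/US1/PS0)
  lvl1: tbl 0x28, slot 25 ⇒ 0x2A007 (P1/RW1/US1/PS0)
  lvl2: tbl 0x2A, slot 17 ⇒ 0x2C007 (P1/RW1/US1/PS0)
  ⇒ phys 0x2C080  [3 reads]

Access #2 fault: NONE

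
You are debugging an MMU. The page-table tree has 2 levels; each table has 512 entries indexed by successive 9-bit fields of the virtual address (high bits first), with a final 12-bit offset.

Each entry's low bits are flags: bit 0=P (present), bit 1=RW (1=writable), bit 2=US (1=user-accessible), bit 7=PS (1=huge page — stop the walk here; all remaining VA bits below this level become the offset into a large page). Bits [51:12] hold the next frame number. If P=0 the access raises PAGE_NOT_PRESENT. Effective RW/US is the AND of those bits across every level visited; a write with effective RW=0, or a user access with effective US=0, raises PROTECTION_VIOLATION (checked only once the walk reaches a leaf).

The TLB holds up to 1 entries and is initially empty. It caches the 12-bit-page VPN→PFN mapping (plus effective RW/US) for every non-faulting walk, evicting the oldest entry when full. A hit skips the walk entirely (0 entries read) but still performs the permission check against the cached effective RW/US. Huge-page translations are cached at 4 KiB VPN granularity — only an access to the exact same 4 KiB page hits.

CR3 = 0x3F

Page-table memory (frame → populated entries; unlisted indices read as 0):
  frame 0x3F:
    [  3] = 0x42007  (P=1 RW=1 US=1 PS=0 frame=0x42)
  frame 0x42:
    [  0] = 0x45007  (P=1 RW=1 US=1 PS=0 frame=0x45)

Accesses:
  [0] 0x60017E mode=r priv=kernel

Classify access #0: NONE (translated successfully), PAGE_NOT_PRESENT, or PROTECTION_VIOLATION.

Walk each access:
#0 VA=0x60017E (r,kernel):
  [0] read 0x3F idx=3: raw=0x42007 flags P=1 W=1 U=1 S=0
  [1] read 0x42 idx=0: raw=0x45007 flags P=1 W=1 U=1 S=0
  ⇒ phys 0x4517E  [2 reads]

Access #0 fault: NONE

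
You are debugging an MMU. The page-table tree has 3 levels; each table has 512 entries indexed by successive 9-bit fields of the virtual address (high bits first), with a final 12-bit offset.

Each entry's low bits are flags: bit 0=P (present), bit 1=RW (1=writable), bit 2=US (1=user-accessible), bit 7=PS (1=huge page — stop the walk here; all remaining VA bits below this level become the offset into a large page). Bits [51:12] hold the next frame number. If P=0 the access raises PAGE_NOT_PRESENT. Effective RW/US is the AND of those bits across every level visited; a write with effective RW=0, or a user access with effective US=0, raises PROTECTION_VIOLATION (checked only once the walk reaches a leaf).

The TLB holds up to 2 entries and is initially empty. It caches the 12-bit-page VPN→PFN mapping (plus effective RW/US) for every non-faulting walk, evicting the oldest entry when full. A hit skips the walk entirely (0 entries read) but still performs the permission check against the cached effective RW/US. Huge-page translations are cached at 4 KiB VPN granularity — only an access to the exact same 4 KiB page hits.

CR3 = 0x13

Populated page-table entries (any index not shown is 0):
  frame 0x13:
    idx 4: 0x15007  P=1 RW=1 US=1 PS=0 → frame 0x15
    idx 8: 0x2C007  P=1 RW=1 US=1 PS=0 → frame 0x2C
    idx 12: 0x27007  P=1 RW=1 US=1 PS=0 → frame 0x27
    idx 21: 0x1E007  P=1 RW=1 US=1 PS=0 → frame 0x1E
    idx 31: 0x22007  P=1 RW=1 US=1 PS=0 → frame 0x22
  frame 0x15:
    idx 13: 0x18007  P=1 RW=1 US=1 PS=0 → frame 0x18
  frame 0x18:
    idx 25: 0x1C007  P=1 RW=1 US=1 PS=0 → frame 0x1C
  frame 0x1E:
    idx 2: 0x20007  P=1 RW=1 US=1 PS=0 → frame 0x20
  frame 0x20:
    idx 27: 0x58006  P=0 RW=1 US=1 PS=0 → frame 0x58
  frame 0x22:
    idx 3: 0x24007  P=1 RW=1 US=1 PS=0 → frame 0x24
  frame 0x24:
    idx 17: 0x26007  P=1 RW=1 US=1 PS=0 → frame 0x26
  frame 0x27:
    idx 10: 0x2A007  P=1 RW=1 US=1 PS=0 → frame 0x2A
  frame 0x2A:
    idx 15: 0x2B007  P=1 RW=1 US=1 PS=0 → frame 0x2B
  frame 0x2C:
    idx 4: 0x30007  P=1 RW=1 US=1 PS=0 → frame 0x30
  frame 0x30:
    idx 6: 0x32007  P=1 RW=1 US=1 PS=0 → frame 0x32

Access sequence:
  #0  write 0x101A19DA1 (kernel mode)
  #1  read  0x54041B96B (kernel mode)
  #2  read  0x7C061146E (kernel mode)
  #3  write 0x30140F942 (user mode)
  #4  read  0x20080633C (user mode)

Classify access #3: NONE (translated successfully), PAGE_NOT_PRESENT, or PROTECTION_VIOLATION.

Walk each access:
#0 VA=0x101A19DA1 (w,kernel):
  L0 @0x13[4] → 0x15007  P=1,RW=1,US=1,PS=0
  L1 @0x15[13] → 0x18007  P=1,RW=1,US=1,PS=0
  L2 @0x18[25] → 0x1C007  P=1,RW=1,US=1,PS=0
  ✓ 0x1CDA1  — 3 lookups
#1 VA=0x54041B96B (r,kernel):
  L0 @0x13[21] → 0x1E007  P=1,RW=1,US=1,PS=0
  L1 @0x1E[2] → 0x20007  P=1,RW=1,US=1,PS=0
  L2 @0x20[27] → 0x58006  P=0,RW=1,US=1,PS=0
  ✗ PAGE_NOT_PRESENT  [3 reads]
#2 VA=0x7C061146E (r,kernel):
  L0 @0x13[31] → 0x22007  P=1,RW=1,US=1,PS=0
  L1 @0x22[3] → 0x24007  P=1,RW=1,US=1,PS=0
  L2 @0x24[17] → 0x26007  P=1,RW=1,US=1,PS=0
  ✓ 0x2646E  — 3 lookups
#3 VA=0x30140F942 (w,user):
  L0 @0x13[12] → 0x27007  P=1,RW=1,US=1,PS=0
  L1 @0x27[10] → 0x2A007  P=1,RW=1,US=1,PS=0
  L2 @0x2A[15] → 0x2B007  P=1,RW=1,US=1,PS=0
  ✓ 0x2B942  — 3 lookups
#4 VA=0x20080633C (r,user):
  L0 @0x13[8] → 0x2C007  P=1,RW=1,US=1,PS=0
  L1 @0x2C[4] → 0x30007  P=1,RW=1,US=1,PS=0
  L2 @0x30[6] → 0x32007  P=1,RW=1,US=1,PS=0
  ✓ 0x3233C  — 3 lookups

Access #3 fault: NONE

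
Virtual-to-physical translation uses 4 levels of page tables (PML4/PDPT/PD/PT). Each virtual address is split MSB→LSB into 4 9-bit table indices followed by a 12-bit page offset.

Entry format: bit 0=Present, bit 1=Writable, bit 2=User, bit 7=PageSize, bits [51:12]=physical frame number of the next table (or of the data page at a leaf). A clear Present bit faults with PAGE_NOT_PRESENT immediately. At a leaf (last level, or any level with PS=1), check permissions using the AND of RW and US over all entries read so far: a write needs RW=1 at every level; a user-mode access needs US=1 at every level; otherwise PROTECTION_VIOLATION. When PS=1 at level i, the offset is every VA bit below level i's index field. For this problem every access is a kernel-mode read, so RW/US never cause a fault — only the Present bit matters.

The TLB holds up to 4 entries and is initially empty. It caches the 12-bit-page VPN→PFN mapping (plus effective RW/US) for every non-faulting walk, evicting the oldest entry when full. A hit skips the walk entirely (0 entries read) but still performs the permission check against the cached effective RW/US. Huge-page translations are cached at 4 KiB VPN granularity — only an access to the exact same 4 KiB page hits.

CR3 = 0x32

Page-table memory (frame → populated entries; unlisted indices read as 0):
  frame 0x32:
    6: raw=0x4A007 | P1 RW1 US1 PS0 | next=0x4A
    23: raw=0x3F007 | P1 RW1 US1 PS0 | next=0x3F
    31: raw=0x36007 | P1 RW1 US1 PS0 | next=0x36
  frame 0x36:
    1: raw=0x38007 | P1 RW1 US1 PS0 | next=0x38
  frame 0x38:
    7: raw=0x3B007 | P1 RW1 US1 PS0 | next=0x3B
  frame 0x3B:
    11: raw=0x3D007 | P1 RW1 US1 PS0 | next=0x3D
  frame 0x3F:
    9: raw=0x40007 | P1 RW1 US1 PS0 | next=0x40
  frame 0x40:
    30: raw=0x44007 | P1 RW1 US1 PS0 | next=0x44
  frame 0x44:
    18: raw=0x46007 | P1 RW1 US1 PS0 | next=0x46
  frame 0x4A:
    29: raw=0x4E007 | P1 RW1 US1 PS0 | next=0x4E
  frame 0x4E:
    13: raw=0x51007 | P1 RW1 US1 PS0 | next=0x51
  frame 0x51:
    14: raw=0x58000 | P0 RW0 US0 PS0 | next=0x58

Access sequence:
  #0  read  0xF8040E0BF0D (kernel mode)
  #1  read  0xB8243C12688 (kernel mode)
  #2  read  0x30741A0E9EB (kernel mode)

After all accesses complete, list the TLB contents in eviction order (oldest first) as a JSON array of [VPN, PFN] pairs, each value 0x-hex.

Per-access translation:
#0 VA=0xF8040E0BF0D (r,kernel):
  L0: frame=0x32 idx=31 entry=0x36007 [P=1 RW=1 US=1 PS=0]
  L1: frame=0x36 idx=1 entry=0x38007 [P=1 RW=1 US=1 PS=0]
  L2: frame=0x38 idx=7 entry=0x3B007 [P=1 RW=1 US=1 PS=0]
  L3: frame=0x3B idx=11 entry=0x3D007 [P=1 RW=1 US=1 PS=0]
  → PA=0x3DF0D  (4 entries read)
#1 VA=0xB8243C12688 (r,kernel):
  L0: frame=0x32 idx=23 entry=0x3F007 [P=1 RW=1 US=1 PS=0]
  L1: frame=0x3F idx=9 entry=0x40007 [P=1 RW=1 US=1 PS=0]
  L2: frame=0x40 idx=30 entry=0x44007 [P=1 RW=1 US=1 PS=0]
  L3: frame=0x44 idx=18 entry=0x46007 [P=1 RW=1 US=1 PS=0]
  → PA=0x46688  (4 entries read)
#2 VA=0x30741A0E9EB (r,kernel):
  L0: frame=0x32 idx=6 entry=0x4A007 [P=1 RW=1 US=1 PS=0]
  L1: frame=0x4A idx=29 entry=0x4E007 [P=1 RW=1 US=1 PS=0]
  L2: frame=0x4E idx=13 entry=0x51007 [P=1 RW=1 US=1 PS=0]
  L3: frame=0x51 idx=14 entry=0x58000 [P=0 RW=0 US=0 PS=0]
  ⇒ fault: PAGE_NOT_PRESENT  — 4 lookups

TLB: [["0xF8040E0B", "0x3D"], ["0xB8243C12", "0x46"]]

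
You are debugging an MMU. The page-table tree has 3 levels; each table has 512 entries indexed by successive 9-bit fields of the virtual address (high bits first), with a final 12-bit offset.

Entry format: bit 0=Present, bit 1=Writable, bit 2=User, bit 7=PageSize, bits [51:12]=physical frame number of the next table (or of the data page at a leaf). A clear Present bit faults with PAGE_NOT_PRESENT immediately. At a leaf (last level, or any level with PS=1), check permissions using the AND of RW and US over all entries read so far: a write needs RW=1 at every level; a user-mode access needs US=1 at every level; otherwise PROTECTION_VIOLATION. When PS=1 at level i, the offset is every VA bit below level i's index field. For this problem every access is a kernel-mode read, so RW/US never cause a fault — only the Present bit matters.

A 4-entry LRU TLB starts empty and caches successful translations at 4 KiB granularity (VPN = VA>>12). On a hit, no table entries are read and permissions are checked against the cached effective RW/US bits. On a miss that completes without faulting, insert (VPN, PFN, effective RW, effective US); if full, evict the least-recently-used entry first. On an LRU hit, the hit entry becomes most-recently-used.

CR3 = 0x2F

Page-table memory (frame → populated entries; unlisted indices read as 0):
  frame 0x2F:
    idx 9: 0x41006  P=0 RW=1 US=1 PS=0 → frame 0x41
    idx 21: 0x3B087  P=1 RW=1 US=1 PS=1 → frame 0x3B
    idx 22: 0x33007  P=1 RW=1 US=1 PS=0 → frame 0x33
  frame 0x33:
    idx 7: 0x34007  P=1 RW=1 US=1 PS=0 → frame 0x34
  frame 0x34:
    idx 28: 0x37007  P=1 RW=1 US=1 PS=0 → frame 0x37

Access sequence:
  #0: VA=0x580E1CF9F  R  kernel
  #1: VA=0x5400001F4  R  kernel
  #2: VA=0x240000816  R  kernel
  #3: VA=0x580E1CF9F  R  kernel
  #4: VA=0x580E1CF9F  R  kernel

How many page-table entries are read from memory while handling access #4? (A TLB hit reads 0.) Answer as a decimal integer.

Trace:
#0 VA=0x580E1CF9F (r,kernel):
  L0: frame=0x2F idx=22 entry=0x33007 [P=1 RW=1 US=1 PS=0]
  L1: frame=0x33 idx=7 entry=0x34007 [P=1 RW=1 US=1 PS=0]
  L2: frame=0x34 idx=28 entry=0x37007 [P=1 RW=1 US=1 PS=0]
  ✓ 0x37F9F  — 3 lookups
#1 VA=0x5400001F4 (r,kernel):
  L0: frame=0x2F idx=21 entry=0x3B087 [P=1 RW=1 US=1 PS=1]
  ✓ 0x3B1F4 (huge @L0)  — 1 lookups
#2 VA=0x240000816 (r,kernel):
  L0: frame=0x2F idx=9 entry=0x41006 [P=0 RW=1 US=1 PS=0]
  ✗ PAGE_NOT_PRESENT  [1 reads]
#3 VA=0x580E1CF9F (r,kernel):
  TLB hit vpn=0x580E1C → PA=0x37F9F
#4 VA=0x580E1CF9F (r,kernel):
  TLB hit vpn=0x580E1C → PA=0x37F9F

Entries read for #4: 0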